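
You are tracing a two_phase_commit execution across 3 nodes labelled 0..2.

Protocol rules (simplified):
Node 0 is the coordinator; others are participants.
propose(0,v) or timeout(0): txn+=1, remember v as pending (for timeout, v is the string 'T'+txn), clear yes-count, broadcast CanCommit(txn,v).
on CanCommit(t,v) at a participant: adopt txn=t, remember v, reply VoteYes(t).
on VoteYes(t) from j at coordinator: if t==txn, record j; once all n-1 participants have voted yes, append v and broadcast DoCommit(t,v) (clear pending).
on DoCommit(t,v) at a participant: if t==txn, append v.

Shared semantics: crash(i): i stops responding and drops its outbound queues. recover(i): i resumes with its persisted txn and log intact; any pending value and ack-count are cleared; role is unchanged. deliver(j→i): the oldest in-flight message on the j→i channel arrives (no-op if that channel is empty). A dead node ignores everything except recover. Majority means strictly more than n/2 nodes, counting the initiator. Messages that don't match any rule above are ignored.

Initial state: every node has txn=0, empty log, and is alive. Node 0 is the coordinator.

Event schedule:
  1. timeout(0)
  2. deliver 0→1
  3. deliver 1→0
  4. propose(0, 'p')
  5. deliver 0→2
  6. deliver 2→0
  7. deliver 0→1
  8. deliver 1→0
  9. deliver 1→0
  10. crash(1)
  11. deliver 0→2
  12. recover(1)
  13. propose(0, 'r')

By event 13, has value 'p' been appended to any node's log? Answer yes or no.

no

after 1 — timeout(0): n0:coor/t1/[-]
after 2 — deliver 0→1: n1:part/t1/[-]
after 3 — deliver 1→0: ·
after 4 — propose(0,'p'): n0:coor/t2/[-]
after 5 — deliver 0→2: n2:part/t1/[-]
after 6 — deliver 2→0: ·
after 7 — deliver 0→1: n1:part/t2/[-]
after 8 — deliver 1→0: ·
after 9 — deliver 1→0: ·
after 10 — crash(1): n1:✗part/t2/[-]
after 11 — deliver 0→2: n2:part/t2/[-]
after 12 — recover(1): n1:part/t2/[-]
after 13 — propose(0,'r'): n0:coor/t3/[-]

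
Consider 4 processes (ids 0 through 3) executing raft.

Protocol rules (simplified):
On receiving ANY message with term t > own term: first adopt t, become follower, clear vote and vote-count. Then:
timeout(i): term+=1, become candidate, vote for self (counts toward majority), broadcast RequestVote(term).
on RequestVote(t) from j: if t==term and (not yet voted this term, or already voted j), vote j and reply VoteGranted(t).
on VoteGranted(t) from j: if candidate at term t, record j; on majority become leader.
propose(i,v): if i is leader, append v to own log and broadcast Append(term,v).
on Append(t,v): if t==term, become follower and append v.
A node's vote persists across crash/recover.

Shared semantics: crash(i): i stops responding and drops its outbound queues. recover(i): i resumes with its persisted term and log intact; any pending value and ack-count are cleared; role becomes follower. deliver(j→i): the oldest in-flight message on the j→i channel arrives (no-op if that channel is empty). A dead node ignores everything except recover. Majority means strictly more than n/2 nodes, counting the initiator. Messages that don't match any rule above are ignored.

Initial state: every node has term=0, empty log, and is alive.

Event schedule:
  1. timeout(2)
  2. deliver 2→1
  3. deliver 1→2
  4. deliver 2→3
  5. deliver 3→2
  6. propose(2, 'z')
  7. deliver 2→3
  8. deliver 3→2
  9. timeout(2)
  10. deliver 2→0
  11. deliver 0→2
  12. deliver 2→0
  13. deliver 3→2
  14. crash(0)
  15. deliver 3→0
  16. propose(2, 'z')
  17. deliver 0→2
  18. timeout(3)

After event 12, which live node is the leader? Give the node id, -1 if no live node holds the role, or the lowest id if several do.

e1 timeout(2): 2[cand,t=1,-]
e2 deliver 2→1: 1[foll,t=1,-]
e3 deliver 1→2: ·
e4 deliver 2→3: 3[foll,t=1,-]
e5 deliver 3→2: 2[lead,t=1,-]
e6 propose(2,'z'): 2[lead,t=1,z]
e7 deliver 2→3: 3[foll,t=1,z]
e8 deliver 3→2: ·
e9 timeout(2): 2[cand,t=2,z]
e10 deliver 2→0: 0[foll,t=1,-]
e11 deliver 0→2: ·
e12 deliver 2→0: 0[foll,t=1,z]

-1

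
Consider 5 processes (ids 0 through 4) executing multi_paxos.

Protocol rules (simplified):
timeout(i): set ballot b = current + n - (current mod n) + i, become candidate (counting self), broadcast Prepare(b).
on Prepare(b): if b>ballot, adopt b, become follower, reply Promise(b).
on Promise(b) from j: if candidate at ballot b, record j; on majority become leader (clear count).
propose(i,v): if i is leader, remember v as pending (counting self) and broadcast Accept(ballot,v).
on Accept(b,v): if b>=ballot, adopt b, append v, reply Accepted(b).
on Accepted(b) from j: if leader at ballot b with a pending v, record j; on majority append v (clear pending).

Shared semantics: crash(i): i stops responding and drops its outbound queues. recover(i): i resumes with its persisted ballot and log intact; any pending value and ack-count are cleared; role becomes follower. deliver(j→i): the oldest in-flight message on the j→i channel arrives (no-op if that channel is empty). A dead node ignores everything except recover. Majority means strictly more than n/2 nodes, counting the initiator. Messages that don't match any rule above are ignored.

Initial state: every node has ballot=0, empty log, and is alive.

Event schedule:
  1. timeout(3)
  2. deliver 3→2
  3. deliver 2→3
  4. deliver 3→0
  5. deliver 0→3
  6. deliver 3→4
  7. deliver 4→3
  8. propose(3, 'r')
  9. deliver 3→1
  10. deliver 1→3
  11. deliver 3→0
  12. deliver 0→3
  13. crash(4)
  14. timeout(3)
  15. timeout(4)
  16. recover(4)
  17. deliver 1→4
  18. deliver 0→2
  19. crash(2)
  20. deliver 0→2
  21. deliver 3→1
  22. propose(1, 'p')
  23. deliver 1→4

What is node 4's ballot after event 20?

[1] timeout(3) → N3(cand b8 [-])
[2] deliver 3→2 → N2(foll b8 [-])
[3] deliver 2→3 → ∅
[4] deliver 3→0 → N0(foll b8 [-])
[5] deliver 0→3 → N3(lead b8 [-])
[6] deliver 3→4 → N4(foll b8 [-])
[7] deliver 4→3 → ∅
[8] propose(3,'r') → ∅
[9] deliver 3→1 → N1(foll b8 [-])
[10] deliver 1→3 → ∅
[11] deliver 3→0 → N0(foll b8 [r])
[12] deliver 0→3 → ∅
[13] crash(4) → N4(✗foll b8 [-])
[14] timeout(3) → N3(cand b13 [-])
[15] timeout(4) → ∅
[16] recover(4) → N4(foll b8 [-])
[17] deliver 1→4 → ∅
[18] deliver 0→2 → ∅
[19] crash(2) → N2(✗foll b8 [-])
[20] deliver 0→2 → ∅

8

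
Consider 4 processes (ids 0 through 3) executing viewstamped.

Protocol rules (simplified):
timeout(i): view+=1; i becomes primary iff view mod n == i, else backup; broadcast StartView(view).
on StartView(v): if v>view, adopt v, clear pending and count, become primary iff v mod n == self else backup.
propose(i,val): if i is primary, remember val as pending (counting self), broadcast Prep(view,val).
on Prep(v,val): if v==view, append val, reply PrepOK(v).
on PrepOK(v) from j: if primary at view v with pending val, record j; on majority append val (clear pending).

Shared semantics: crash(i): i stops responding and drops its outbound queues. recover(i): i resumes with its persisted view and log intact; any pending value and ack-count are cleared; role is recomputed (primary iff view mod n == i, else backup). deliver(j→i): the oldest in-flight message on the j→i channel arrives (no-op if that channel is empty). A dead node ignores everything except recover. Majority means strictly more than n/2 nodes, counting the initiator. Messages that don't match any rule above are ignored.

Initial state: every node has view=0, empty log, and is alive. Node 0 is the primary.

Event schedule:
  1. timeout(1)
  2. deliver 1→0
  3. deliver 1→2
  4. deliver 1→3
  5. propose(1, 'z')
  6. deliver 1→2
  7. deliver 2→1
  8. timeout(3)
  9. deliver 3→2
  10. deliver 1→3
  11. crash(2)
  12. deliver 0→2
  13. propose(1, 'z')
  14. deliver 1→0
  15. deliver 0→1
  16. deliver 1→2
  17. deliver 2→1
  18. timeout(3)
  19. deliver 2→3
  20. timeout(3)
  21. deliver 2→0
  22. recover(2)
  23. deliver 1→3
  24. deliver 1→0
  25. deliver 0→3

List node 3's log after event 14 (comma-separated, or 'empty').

empty

e1 timeout(1): 1[prim,v=1,-]
e2 deliver 1→0: 0[back,v=1,-]
e3 deliver 1→2: 2[back,v=1,-]
e4 deliver 1→3: 3[back,v=1,-]
e5 propose(1,'z'): ·
e6 deliver 1→2: 2[back,v=1,z]
e7 deliver 2→1: ·
e8 timeout(3): 3[back,v=2,-]
e9 deliver 3→2: 2[prim,v=2,z]
e10 deliver 1→3: ·
e11 crash(2): 2[✗prim,v=2,z]
e12 deliver 0→2: ·
e13 propose(1,'z'): ·
e14 deliver 1→0: 0[back,v=1,z]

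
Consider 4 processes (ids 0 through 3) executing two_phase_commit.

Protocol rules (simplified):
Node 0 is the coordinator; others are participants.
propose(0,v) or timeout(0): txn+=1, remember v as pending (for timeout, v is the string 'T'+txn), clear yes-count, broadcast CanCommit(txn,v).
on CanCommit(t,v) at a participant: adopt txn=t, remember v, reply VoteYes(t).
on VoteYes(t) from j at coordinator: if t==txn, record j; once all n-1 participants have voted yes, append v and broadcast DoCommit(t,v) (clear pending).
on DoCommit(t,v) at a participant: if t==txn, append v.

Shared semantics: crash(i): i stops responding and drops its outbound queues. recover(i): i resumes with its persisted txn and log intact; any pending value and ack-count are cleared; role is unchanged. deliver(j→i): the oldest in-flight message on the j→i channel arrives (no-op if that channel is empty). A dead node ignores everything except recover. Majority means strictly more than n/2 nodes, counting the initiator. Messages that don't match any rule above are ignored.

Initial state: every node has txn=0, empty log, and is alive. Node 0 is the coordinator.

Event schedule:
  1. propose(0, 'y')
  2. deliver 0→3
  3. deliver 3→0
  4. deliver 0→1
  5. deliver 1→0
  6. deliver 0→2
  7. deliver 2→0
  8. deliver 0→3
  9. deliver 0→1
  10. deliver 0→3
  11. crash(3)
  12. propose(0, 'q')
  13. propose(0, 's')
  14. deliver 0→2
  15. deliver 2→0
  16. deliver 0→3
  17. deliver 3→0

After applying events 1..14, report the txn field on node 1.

e1 propose(0,'y'): 0[coor,t=1,-]
e2 deliver 0→3: 3[part,t=1,-]
e3 deliver 3→0: ·
e4 deliver 0→1: 1[part,t=1,-]
e5 deliver 1→0: ·
e6 deliver 0→2: 2[part,t=1,-]
e7 deliver 2→0: 0[coor,t=1,y]
e8 deliver 0→3: 3[part,t=1,y]
e9 deliver 0→1: 1[part,t=1,y]
e10 deliver 0→3: ·
e11 crash(3): 3[✗part,t=1,y]
e12 propose(0,'q'): 0[coor,t=2,y]
e13 propose(0,'s'): 0[coor,t=3,y]
e14 deliver 0→2: 2[part,t=1,y]

1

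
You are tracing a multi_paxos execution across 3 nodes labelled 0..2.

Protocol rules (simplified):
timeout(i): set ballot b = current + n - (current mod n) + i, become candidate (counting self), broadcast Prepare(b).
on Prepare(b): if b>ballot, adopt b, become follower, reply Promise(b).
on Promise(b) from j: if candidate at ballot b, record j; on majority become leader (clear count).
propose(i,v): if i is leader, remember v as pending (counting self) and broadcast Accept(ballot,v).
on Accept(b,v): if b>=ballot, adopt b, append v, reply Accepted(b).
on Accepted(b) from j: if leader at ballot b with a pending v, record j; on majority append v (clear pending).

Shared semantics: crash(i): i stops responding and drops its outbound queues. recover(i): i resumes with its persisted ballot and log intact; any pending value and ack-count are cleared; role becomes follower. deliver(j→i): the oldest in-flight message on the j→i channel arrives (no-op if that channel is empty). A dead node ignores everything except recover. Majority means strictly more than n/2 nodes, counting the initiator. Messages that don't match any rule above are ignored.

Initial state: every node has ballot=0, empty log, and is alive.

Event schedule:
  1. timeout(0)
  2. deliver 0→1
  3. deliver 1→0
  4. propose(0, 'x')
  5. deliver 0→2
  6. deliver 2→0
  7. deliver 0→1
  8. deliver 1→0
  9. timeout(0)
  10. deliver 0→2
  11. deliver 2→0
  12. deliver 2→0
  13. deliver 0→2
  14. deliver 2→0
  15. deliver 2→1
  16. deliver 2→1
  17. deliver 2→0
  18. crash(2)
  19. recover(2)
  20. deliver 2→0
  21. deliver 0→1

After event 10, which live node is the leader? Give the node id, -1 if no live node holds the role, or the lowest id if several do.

1. timeout(0):  <0:cand b3 ->
2. deliver 0→1:  <1:foll b3 ->
3. deliver 1→0:  <0:lead b3 ->
4. propose(0,'x'):  nop
5. deliver 0→2:  <2:foll b3 ->
6. deliver 2→0:  nop
7. deliver 0→1:  <1:foll b3 x>
8. deliver 1→0:  <0:lead b3 x>
9. timeout(0):  <0:cand b6 x>
10. deliver 0→2:  <2:foll b3 x>

-1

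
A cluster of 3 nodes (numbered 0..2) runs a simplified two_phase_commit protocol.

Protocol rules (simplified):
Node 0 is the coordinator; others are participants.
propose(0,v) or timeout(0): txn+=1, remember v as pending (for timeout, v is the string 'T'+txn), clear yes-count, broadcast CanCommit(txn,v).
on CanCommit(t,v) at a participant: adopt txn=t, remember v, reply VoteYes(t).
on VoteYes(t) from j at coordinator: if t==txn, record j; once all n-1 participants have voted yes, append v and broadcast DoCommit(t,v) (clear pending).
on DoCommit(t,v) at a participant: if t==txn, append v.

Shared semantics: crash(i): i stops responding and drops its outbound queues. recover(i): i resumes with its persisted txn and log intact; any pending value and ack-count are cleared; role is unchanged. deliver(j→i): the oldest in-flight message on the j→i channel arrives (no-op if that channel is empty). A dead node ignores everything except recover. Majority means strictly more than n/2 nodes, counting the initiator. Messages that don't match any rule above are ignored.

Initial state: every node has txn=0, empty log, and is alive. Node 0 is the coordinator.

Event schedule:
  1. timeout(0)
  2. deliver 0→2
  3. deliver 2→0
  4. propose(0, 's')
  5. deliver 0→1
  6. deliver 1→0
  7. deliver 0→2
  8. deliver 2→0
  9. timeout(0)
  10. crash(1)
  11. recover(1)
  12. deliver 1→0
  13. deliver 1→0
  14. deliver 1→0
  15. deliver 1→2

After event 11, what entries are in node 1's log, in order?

empty

e1 timeout(0): 0[coor,t=1,-]
e2 deliver 0→2: 2[part,t=1,-]
e3 deliver 2→0: ·
e4 propose(0,'s'): 0[coor,t=2,-]
e5 deliver 0→1: 1[part,t=1,-]
e6 deliver 1→0: ·
e7 deliver 0→2: 2[part,t=2,-]
e8 deliver 2→0: ·
e9 timeout(0): 0[coor,t=3,-]
e10 crash(1): 1[✗part,t=1,-]
e11 recover(1): 1[part,t=1,-]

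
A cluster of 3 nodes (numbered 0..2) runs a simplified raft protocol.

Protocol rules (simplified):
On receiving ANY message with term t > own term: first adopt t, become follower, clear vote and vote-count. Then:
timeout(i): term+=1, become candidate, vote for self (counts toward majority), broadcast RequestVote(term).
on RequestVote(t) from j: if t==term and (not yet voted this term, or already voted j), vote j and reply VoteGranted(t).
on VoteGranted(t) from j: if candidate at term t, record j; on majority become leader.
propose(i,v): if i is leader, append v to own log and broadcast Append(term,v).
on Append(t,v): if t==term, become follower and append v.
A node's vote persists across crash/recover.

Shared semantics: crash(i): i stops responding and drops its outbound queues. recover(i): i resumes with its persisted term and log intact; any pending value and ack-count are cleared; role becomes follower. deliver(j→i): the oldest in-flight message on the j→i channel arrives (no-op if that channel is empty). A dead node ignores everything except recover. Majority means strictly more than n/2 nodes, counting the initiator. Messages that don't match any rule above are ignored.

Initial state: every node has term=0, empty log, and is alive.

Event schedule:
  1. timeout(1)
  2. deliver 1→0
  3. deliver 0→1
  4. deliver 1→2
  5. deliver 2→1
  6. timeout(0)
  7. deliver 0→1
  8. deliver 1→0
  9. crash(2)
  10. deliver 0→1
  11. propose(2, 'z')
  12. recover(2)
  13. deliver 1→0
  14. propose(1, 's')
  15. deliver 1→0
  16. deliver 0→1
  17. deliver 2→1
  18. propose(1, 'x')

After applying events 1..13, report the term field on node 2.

1

e1 timeout(1): 1[cand,t=1,-]
e2 deliver 1→0: 0[foll,t=1,-]
e3 deliver 0→1: 1[lead,t=1,-]
e4 deliver 1→2: 2[foll,t=1,-]
e5 deliver 2→1: ·
e6 timeout(0): 0[cand,t=2,-]
e7 deliver 0→1: 1[foll,t=2,-]
e8 deliver 1→0: 0[lead,t=2,-]
e9 crash(2): 2[✗foll,t=1,-]
e10 deliver 0→1: ·
e11 propose(2,'z'): ·
e12 recover(2): 2[foll,t=1,-]
e13 deliver 1→0: ·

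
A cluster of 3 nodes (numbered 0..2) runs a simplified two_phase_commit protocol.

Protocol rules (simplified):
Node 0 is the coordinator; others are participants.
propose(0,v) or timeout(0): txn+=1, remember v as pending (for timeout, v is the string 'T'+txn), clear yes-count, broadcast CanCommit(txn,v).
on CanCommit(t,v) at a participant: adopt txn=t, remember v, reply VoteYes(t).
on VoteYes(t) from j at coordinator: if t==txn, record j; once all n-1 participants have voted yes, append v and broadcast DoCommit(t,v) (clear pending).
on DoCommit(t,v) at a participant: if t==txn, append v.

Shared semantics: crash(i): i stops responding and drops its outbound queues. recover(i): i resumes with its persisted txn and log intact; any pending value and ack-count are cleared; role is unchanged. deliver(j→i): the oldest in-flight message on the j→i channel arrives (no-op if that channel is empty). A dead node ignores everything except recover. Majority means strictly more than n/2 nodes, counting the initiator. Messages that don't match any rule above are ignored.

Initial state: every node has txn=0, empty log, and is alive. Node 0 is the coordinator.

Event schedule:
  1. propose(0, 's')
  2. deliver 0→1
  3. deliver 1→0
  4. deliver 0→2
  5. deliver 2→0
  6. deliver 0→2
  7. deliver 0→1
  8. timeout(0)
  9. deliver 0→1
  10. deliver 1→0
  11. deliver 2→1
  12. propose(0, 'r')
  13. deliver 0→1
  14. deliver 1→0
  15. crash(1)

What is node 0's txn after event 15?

3

step 1 propose(0,'s'): 0={coor,t=1,log=-}
step 2 deliver 0→1: 1={part,t=1,log=-}
step 3 deliver 1→0: —
step 4 deliver 0→2: 2={part,t=1,log=-}
step 5 deliver 2→0: 0={coor,t=1,log=s}
step 6 deliver 0→2: 2={part,t=1,log=s}
step 7 deliver 0→1: 1={part,t=1,log=s}
step 8 timeout(0): 0={coor,t=2,log=s}
step 9 deliver 0→1: 1={part,t=2,log=s}
step 10 deliver 1→0: —
step 11 deliver 2→1: —
step 12 propose(0,'r'): 0={coor,t=3,log=s}
step 13 deliver 0→1: 1={part,t=3,log=s}
step 14 deliver 1→0: —
step 15 crash(1): 1={✗part,t=3,log=s}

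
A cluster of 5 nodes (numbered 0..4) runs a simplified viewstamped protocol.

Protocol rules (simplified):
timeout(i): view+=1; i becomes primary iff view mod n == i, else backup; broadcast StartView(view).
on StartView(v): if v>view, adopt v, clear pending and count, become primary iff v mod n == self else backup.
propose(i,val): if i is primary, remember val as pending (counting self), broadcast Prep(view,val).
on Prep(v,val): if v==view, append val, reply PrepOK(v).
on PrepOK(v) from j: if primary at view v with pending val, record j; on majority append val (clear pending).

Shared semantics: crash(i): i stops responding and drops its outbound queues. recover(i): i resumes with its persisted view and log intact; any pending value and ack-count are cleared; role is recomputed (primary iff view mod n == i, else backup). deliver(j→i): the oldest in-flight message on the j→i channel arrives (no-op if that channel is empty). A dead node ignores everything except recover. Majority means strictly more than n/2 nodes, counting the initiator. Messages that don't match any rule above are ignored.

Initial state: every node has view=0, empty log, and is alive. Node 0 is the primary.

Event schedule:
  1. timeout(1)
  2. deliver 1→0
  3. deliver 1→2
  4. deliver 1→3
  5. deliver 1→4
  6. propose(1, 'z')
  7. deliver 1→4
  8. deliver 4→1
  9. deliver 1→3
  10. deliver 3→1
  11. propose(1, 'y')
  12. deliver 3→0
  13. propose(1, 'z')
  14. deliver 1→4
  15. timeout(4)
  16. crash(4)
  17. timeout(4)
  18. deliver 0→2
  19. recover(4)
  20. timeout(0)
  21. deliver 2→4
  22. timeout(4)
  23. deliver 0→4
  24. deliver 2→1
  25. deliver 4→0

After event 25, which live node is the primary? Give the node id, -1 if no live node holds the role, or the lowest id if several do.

[1] timeout(1) → N1(prim v1 [-])
[2] deliver 1→0 → N0(back v1 [-])
[3] deliver 1→2 → N2(back v1 [-])
[4] deliver 1→3 → N3(back v1 [-])
[5] deliver 1→4 → N4(back v1 [-])
[6] propose(1,'z') → ∅
[7] deliver 1→4 → N4(back v1 [z])
[8] deliver 4→1 → ∅
[9] deliver 1→3 → N3(back v1 [z])
[10] deliver 3→1 → N1(prim v1 [z])
[11] propose(1,'y') → ∅
[12] deliver 3→0 → ∅
[13] propose(1,'z') → ∅
[14] deliver 1→4 → N4(back v1 [z,y])
[15] timeout(4) → N4(back v2 [z,y])
[16] crash(4) → N4(✗back v2 [z,y])
[17] timeout(4) → ∅
[18] deliver 0→2 → ∅
[19] recover(4) → N4(back v2 [z,y])
[20] timeout(0) → N0(back v2 [-])
[21] deliver 2→4 → ∅
[22] timeout(4) → N4(back v3 [z,y])
[23] deliver 0→4 → ∅
[24] deliver 2→1 → ∅
[25] deliver 4→0 → N0(back v3 [-])

1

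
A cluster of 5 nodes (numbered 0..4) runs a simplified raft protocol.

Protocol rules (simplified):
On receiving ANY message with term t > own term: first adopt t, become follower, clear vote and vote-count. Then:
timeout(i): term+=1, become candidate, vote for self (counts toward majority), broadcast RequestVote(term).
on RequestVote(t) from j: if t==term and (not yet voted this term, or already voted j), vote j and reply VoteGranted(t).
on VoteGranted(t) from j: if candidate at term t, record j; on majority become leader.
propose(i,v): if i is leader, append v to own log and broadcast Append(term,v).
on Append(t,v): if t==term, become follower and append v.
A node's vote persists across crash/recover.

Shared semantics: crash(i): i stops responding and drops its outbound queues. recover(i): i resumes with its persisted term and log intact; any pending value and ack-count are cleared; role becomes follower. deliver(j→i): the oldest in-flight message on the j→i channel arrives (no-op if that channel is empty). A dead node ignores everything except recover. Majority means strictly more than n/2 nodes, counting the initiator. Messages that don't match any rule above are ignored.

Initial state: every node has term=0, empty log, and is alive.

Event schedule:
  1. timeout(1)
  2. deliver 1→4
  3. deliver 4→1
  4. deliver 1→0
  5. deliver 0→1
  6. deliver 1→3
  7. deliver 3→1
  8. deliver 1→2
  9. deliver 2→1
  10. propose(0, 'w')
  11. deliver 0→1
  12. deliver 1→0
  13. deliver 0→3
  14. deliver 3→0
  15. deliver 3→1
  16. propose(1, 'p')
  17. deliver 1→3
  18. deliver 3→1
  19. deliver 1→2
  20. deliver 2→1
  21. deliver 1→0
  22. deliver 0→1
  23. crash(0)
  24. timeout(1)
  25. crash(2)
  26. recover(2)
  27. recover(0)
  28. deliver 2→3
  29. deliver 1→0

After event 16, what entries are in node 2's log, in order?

empty

after 1 — timeout(1): n1:cand/t1/[-]
after 2 — deliver 1→4: n4:foll/t1/[-]
after 3 — deliver 4→1: ·
after 4 — deliver 1→0: n0:foll/t1/[-]
after 5 — deliver 0→1: n1:lead/t1/[-]
after 6 — deliver 1→3: n3:foll/t1/[-]
after 7 — deliver 3→1: ·
after 8 — deliver 1→2: n2:foll/t1/[-]
after 9 — deliver 2→1: ·
after 10 — propose(0,'w'): ·
after 11 — deliver 0→1: ·
after 12 — deliver 1→0: ·
after 13 — deliver 0→3: ·
after 14 — deliver 3→0: ·
after 15 — deliver 3→1: ·
after 16 — propose(1,'p'): n1:lead/t1/[p]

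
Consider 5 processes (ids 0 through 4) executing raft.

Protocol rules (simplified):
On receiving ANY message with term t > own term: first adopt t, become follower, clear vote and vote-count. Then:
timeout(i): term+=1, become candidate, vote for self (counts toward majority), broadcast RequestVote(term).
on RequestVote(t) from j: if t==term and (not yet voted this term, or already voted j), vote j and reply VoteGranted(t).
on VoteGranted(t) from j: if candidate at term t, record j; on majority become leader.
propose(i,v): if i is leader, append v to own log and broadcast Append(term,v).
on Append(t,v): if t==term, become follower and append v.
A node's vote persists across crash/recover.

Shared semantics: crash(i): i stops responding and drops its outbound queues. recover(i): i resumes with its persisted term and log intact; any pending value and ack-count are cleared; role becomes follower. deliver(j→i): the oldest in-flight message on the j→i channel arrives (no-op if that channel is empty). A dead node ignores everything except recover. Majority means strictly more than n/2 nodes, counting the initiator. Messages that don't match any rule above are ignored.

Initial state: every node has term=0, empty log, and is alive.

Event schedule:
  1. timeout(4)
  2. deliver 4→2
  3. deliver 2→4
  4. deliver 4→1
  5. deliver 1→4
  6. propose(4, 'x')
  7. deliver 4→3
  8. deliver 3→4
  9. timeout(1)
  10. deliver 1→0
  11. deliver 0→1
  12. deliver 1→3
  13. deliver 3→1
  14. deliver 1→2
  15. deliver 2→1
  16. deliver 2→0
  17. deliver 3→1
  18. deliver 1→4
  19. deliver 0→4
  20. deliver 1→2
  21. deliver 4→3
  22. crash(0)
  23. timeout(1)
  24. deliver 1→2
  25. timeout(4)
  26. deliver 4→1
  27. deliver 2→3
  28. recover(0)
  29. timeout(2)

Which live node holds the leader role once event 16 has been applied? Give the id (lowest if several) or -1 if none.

after 1 — timeout(4): n4:cand/t1/[-]
after 2 — deliver 4→2: n2:foll/t1/[-]
after 3 — deliver 2→4: ·
after 4 — deliver 4→1: n1:foll/t1/[-]
after 5 — deliver 1→4: n4:lead/t1/[-]
after 6 — propose(4,'x'): n4:lead/t1/[x]
after 7 — deliver 4→3: n3:foll/t1/[-]
after 8 — deliver 3→4: ·
after 9 — timeout(1): n1:cand/t2/[-]
after 10 — deliver 1→0: n0:foll/t2/[-]
after 11 — deliver 0→1: ·
after 12 — deliver 1→3: n3:foll/t2/[-]
after 13 — deliver 3→1: n1:lead/t2/[-]
after 14 — deliver 1→2: n2:foll/t2/[-]
after 15 — deliver 2→1: ·
after 16 — deliver 2→0: ·

1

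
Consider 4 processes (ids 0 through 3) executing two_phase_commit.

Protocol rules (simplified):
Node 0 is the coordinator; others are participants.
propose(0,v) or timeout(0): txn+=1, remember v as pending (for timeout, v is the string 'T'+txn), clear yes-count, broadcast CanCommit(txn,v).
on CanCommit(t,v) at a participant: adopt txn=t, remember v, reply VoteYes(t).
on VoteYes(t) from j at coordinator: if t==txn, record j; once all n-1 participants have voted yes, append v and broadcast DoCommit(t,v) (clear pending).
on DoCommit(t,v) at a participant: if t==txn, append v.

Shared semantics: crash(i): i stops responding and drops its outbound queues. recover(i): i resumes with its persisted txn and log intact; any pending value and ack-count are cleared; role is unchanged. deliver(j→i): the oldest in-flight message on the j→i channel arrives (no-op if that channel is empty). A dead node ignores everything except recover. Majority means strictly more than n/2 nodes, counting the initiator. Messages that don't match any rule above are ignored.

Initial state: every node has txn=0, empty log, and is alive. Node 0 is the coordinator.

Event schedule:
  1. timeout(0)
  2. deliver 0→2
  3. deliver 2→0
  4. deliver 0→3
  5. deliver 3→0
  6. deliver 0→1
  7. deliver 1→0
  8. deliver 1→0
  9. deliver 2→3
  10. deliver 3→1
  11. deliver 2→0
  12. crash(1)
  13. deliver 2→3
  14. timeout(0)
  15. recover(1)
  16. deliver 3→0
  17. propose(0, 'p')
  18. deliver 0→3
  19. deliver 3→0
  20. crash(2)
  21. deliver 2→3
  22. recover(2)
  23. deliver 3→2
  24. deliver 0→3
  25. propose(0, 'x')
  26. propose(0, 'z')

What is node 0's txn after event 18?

3

e1 timeout(0): 0[coor,t=1,-]
e2 deliver 0→2: 2[part,t=1,-]
e3 deliver 2→0: ·
e4 deliver 0→3: 3[part,t=1,-]
e5 deliver 3→0: ·
e6 deliver 0→1: 1[part,t=1,-]
e7 deliver 1→0: 0[coor,t=1,T1]
e8 deliver 1→0: ·
e9 deliver 2→3: ·
e10 deliver 3→1: ·
e11 deliver 2→0: ·
e12 crash(1): 1[✗part,t=1,-]
e13 deliver 2→3: ·
e14 timeout(0): 0[coor,t=2,T1]
e15 recover(1): 1[part,t=1,-]
e16 deliver 3→0: ·
e17 propose(0,'p'): 0[coor,t=3,T1]
e18 deliver 0→3: 3[part,t=1,T1]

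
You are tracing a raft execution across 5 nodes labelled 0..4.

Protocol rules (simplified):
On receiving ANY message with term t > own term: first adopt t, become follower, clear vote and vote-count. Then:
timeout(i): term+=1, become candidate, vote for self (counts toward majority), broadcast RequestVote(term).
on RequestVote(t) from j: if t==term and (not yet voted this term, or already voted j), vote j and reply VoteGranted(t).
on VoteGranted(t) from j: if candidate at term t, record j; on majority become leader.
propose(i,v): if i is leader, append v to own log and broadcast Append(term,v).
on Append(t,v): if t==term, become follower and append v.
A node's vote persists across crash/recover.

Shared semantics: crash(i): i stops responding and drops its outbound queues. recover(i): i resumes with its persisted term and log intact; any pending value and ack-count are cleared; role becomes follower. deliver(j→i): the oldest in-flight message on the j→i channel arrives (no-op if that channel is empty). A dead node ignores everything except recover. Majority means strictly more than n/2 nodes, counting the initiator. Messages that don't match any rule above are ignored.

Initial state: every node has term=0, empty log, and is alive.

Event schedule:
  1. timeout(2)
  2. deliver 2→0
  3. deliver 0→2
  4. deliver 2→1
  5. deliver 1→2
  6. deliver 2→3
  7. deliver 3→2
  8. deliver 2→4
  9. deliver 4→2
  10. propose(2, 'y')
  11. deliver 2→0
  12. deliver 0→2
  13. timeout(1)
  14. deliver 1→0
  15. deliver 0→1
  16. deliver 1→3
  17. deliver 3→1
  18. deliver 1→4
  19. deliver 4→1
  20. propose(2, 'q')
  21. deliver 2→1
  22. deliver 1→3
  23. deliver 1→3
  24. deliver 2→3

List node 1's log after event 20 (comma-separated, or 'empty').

e1 timeout(2): 2[cand,t=1,-]
e2 deliver 2→0: 0[foll,t=1,-]
e3 deliver 0→2: ·
e4 deliver 2→1: 1[foll,t=1,-]
e5 deliver 1→2: 2[lead,t=1,-]
e6 deliver 2→3: 3[foll,t=1,-]
e7 deliver 3→2: ·
e8 deliver 2→4: 4[foll,t=1,-]
e9 deliver 4→2: ·
e10 propose(2,'y'): 2[lead,t=1,y]
e11 deliver 2→0: 0[foll,t=1,y]
e12 deliver 0→2: ·
e13 timeout(1): 1[cand,t=2,-]
e14 deliver 1→0: 0[foll,t=2,y]
e15 deliver 0→1: ·
e16 deliver 1→3: 3[foll,t=2,-]
e17 deliver 3→1: 1[lead,t=2,-]
e18 deliver 1→4: 4[foll,t=2,-]
e19 deliver 4→1: ·
e20 propose(2,'q'): 2[lead,t=1,y,q]

empty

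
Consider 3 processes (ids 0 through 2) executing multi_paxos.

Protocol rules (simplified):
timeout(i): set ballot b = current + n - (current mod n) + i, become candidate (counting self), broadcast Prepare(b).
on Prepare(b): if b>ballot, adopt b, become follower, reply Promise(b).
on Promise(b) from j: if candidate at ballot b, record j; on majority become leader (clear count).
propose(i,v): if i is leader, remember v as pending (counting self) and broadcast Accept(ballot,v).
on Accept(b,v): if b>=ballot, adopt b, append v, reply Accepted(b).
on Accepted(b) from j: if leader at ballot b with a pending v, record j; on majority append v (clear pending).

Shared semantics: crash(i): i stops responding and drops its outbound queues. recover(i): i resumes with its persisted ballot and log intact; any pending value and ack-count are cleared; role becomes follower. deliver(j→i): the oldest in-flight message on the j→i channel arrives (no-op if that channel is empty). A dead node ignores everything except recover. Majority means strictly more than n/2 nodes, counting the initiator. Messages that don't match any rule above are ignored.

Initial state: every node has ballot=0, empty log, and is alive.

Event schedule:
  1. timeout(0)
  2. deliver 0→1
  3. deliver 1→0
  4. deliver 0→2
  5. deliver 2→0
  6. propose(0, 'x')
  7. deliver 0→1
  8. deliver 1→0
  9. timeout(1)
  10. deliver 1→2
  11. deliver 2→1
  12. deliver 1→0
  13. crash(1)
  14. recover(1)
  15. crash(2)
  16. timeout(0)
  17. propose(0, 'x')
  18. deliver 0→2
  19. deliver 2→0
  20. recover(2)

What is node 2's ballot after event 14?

7

1. timeout(0):  <0:cand b3 ->
2. deliver 0→1:  <1:foll b3 ->
3. deliver 1→0:  <0:lead b3 ->
4. deliver 0→2:  <2:foll b3 ->
5. deliver 2→0:  nop
6. propose(0,'x'):  nop
7. deliver 0→1:  <1:foll b3 x>
8. deliver 1→0:  <0:lead b3 x>
9. timeout(1):  <1:cand b7 x>
10. deliver 1→2:  <2:foll b7 ->
11. deliver 2→1:  <1:lead b7 x>
12. deliver 1→0:  <0:foll b7 x>
13. crash(1):  <1:✗lead b7 x>
14. recover(1):  <1:foll b7 x>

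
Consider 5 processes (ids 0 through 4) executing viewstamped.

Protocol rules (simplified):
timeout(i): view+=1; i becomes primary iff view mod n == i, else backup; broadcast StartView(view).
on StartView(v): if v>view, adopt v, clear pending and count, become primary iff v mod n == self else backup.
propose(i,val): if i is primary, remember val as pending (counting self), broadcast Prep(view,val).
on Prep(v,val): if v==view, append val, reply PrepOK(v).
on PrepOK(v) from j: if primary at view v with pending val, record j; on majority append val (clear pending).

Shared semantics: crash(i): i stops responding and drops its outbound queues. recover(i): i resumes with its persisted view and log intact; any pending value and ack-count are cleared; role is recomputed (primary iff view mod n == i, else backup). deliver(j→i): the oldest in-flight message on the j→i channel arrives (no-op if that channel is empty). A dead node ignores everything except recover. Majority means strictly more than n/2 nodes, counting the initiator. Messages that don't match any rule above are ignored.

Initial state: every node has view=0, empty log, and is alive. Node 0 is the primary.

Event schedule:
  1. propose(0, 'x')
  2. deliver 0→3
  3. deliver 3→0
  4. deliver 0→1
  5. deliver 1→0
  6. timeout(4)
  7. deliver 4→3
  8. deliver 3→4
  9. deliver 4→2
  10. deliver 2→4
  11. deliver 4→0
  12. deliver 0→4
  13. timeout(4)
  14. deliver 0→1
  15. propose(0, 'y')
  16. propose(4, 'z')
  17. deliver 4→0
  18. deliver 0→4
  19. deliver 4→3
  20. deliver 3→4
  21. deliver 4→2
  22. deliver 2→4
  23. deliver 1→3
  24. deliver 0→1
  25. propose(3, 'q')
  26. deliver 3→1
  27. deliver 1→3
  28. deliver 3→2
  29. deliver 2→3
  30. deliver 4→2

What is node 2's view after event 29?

2

after 1 — propose(0,'x'): ·
after 2 — deliver 0→3: n3:back/v0/[x]
after 3 — deliver 3→0: ·
after 4 — deliver 0→1: n1:back/v0/[x]
after 5 — deliver 1→0: n0:prim/v0/[x]
after 6 — timeout(4): n4:back/v1/[-]
after 7 — deliver 4→3: n3:back/v1/[x]
after 8 — deliver 3→4: ·
after 9 — deliver 4→2: n2:back/v1/[-]
after 10 — deliver 2→4: ·
after 11 — deliver 4→0: n0:back/v1/[x]
after 12 — deliver 0→4: ·
after 13 — timeout(4): n4:back/v2/[-]
after 14 — deliver 0→1: ·
after 15 — propose(0,'y'): ·
after 16 — propose(4,'z'): ·
after 17 — deliver 4→0: n0:back/v2/[x]
after 18 — deliver 0→4: ·
after 19 — deliver 4→3: n3:back/v2/[x]
after 20 — deliver 3→4: ·
after 21 — deliver 4→2: n2:prim/v2/[-]
after 22 — deliver 2→4: ·
after 23 — deliver 1→3: ·
after 24 — deliver 0→1: ·
after 25 — propose(3,'q'): ·
after 26 — deliver 3→1: ·
after 27 — deliver 1→3: ·
after 28 — deliver 3→2: ·
after 29 — deliver 2→3: ·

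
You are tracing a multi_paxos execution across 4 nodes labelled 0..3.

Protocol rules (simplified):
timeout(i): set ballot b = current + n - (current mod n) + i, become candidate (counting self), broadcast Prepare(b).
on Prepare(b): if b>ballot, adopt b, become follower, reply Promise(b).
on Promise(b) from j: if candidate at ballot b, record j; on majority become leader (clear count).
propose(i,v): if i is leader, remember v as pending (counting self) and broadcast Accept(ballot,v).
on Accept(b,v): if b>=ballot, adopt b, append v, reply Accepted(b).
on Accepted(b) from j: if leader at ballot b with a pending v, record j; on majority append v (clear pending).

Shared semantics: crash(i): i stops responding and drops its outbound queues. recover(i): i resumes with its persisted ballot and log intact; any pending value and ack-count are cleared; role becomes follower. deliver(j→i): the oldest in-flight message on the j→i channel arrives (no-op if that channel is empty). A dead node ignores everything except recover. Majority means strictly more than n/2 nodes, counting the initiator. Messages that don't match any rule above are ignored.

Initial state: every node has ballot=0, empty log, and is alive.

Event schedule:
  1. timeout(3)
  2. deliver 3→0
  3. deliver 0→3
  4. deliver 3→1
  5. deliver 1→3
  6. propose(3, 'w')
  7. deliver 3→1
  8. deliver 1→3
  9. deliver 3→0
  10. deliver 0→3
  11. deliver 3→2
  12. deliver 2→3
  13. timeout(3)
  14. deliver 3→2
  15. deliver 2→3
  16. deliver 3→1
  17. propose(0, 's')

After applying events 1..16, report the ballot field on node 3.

[1] timeout(3) → N3(cand b7 [-])
[2] deliver 3→0 → N0(foll b7 [-])
[3] deliver 0→3 → ∅
[4] deliver 3→1 → N1(foll b7 [-])
[5] deliver 1→3 → N3(lead b7 [-])
[6] propose(3,'w') → ∅
[7] deliver 3→1 → N1(foll b7 [w])
[8] deliver 1→3 → ∅
[9] deliver 3→0 → N0(foll b7 [w])
[10] deliver 0→3 → N3(lead b7 [w])
[11] deliver 3→2 → N2(foll b7 [-])
[12] deliver 2→3 → ∅
[13] timeout(3) → N3(cand b11 [w])
[14] deliver 3→2 → N2(foll b7 [w])
[15] deliver 2→3 → ∅
[16] deliver 3→1 → N1(foll b11 [w])

11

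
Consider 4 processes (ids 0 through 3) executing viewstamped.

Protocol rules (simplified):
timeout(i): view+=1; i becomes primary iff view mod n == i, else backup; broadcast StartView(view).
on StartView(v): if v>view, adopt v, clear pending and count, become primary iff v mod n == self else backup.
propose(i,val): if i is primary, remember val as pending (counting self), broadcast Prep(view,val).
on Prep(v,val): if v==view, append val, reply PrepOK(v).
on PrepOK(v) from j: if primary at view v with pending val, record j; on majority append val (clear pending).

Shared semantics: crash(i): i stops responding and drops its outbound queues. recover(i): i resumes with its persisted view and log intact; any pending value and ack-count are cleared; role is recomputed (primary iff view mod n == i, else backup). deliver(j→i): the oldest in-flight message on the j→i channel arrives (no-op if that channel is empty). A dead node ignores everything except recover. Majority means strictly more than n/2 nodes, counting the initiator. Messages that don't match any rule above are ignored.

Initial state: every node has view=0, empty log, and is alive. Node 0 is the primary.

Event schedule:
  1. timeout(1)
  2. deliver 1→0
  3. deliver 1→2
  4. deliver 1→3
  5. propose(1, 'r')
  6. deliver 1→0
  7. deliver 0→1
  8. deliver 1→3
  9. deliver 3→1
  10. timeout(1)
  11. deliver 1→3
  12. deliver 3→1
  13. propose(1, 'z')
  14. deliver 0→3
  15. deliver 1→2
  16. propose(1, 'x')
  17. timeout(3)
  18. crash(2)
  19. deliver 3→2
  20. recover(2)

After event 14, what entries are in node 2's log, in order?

1. timeout(1):  <1:prim v1 ->
2. deliver 1→0:  <0:back v1 ->
3. deliver 1→2:  <2:back v1 ->
4. deliver 1→3:  <3:back v1 ->
5. propose(1,'r'):  nop
6. deliver 1→0:  <0:back v1 r>
7. deliver 0→1:  nop
8. deliver 1→3:  <3:back v1 r>
9. deliver 3→1:  <1:prim v1 r>
10. timeout(1):  <1:back v2 r>
11. deliver 1→3:  <3:back v2 r>
12. deliver 3→1:  nop
13. propose(1,'z'):  nop
14. deliver 0→3:  nop

empty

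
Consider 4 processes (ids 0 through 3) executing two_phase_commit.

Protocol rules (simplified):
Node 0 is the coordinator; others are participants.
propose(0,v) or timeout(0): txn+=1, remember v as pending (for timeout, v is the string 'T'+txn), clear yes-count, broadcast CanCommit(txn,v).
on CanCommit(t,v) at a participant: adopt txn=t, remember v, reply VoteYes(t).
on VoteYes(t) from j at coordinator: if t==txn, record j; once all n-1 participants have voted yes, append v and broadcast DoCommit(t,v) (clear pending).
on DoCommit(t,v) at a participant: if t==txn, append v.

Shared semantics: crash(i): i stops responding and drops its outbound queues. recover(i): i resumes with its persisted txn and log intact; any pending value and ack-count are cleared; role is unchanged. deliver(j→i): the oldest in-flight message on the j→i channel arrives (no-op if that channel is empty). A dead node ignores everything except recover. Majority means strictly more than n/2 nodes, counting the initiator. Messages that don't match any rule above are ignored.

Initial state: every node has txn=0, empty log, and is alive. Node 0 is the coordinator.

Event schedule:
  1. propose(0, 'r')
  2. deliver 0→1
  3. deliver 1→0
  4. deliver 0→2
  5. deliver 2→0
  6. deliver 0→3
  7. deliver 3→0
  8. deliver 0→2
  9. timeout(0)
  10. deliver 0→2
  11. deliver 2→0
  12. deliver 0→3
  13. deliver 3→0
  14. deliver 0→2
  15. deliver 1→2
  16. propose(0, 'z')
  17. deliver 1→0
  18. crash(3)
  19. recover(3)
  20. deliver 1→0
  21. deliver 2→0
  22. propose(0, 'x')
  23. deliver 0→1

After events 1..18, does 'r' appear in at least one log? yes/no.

e1 propose(0,'r'): 0[coor,t=1,-]
e2 deliver 0→1: 1[part,t=1,-]
e3 deliver 1→0: ·
e4 deliver 0→2: 2[part,t=1,-]
e5 deliver 2→0: ·
e6 deliver 0→3: 3[part,t=1,-]
e7 deliver 3→0: 0[coor,t=1,r]
e8 deliver 0→2: 2[part,t=1,r]
e9 timeout(0): 0[coor,t=2,r]
e10 deliver 0→2: 2[part,t=2,r]
e11 deliver 2→0: ·
e12 deliver 0→3: 3[part,t=1,r]
e13 deliver 3→0: ·
e14 deliver 0→2: ·
e15 deliver 1→2: ·
e16 propose(0,'z'): 0[coor,t=3,r]
e17 deliver 1→0: ·
e18 crash(3): 3[✗part,t=1,r]

yes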